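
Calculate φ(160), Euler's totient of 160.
64

160 = 2^5 × 5
φ(n) = n × ∏(1 - 1/p) for each prime p dividing n
φ(160) = 160 × (1 - 1/2) × (1 - 1/5) = 64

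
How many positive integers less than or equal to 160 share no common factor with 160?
64

160 = 2^5 × 5
φ(n) = n × ∏(1 - 1/p) for each prime p dividing n
φ(160) = 160 × (1 - 1/2) × (1 - 1/5) = 64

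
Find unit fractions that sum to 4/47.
1/12 + 1/564

Greedy algorithm:
4/47: ceiling(47/4) = 12, use 1/12
1/564: ceiling(564/1) = 564, use 1/564
Result: 4/47 = 1/12 + 1/564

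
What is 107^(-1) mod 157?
135

gcd(107, 157) = 1, so the inverse exists.
Extended Euclidean algorithm on (157, 107):
157 = 1 × 107 + 50  ⟹  50 = (1)·157 + (-1)·107
107 = 2 × 50 + 7  ⟹  7 = (-2)·157 + (3)·107
50 = 7 × 7 + 1  ⟹  1 = (15)·157 + (-22)·107
So (-22)·107 ≡ 1 (mod 157), i.e. 107^(-1) ≡ -22 ≡ 135 (mod 157).
Check: 107 × 135 = 14445 ≡ 1 (mod 157)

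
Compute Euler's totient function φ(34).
16

34 = 2 × 17
φ(n) = n × ∏(1 - 1/p) for each prime p dividing n
φ(34) = 34 × (1 - 1/2) × (1 - 1/17) = 16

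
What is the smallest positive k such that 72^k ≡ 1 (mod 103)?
17

103 is prime, so ord(72) divides φ(103) = 102.
Divisors of 102: 1, 2, 3, 6, 17, 34, 51, 102.
Repeated squaring: 72^1 ≡ 72, 72^2 ≡ 34, 72^4 ≡ 23, 72^8 ≡ 14, 72^16 ≡ 93, 72^32 ≡ 100, 72^64 ≡ 9 (mod 103).
Test 72^d mod 103 for each divisor d in increasing order:
72^1 ≡ 72
72^2 ≡ 34
72^3 = 72^2·72^1 ≡ 79
72^6 = 72^4·72^2 ≡ 61
72^17 = 72^16·72^1 ≡ 1  ← first divisor giving 1
The order is 17.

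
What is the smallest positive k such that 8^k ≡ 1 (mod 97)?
16

97 is prime, so ord(8) divides φ(97) = 96.
Divisors of 96: 1, 2, 3, 4, 6, 8, 12, 16, 24, 32, 48, 96.
Repeated squaring: 8^1 ≡ 8, 8^2 ≡ 64, 8^4 ≡ 22, 8^8 ≡ 96, 8^16 ≡ 1, 8^32 ≡ 1, 8^64 ≡ 1 (mod 97).
Test 8^d mod 97 for each divisor d in increasing order:
8^1 ≡ 8
8^2 ≡ 64
8^3 = 8^2·8^1 ≡ 27
8^4 ≡ 22
8^6 = 8^4·8^2 ≡ 50
8^8 ≡ 96
8^12 = 8^8·8^4 ≡ 75
8^16 ≡ 1  ← first divisor giving 1
The order is 16.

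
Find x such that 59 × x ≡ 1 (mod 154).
47

gcd(59, 154) = 1, so the inverse exists.
Extended Euclidean algorithm on (154, 59):
154 = 2 × 59 + 36  ⟹  36 = (1)·154 + (-2)·59
59 = 1 × 36 + 23  ⟹  23 = (-1)·154 + (3)·59
36 = 1 × 23 + 13  ⟹  13 = (2)·154 + (-5)·59
23 = 1 × 13 + 10  ⟹  10 = (-3)·154 + (8)·59
13 = 1 × 10 + 3  ⟹  3 = (5)·154 + (-13)·59
10 = 3 × 3 + 1  ⟹  1 = (-18)·154 + (47)·59
So (47)·59 ≡ 1 (mod 154), i.e. 59^(-1) ≡ 47 (mod 154).
Check: 59 × 47 = 2773 ≡ 1 (mod 154)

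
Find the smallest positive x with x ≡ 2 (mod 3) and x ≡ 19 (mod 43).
62

Using Chinese Remainder Theorem:
M = 3 × 43 = 129
M1 = 43, M2 = 3
y1 = 43^(-1) mod 3 = 1
y2 = 3^(-1) mod 43 = 29
x = (2×43×1 + 19×3×29) mod 129 = 62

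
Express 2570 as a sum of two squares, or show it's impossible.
13² + 49² (a=13, b=49)

Factorization: 2570 = 2 × 5 × 257
By Fermat: n is sum of two squares iff every prime p ≡ 3 (mod 4) appears to even power.
All primes ≡ 3 (mod 4) appear to even power.
Search a = 0, 1, 2, … for 2570 - a² a perfect square: first hit at a = 13: 2570 - 169 = 2401 = 49².
2570 = 13² + 49² = 169 + 2401 ✓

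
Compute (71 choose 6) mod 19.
1

Using Lucas' theorem:
Write n=71 and k=6 in base 19:
n in base 19: [3, 14]
k in base 19: [0, 6]
C(71,6) mod 19 = ∏ C(n_i, k_i) mod 19
Digit binomials (mod 19): C(3,0) = 1; C(14,6) = 3003 ≡ 1
Product: 1 × 1 = 1 ≡ 1 (mod 19)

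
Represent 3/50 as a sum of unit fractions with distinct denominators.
1/17 + 1/850

Greedy algorithm:
3/50: ceiling(50/3) = 17, use 1/17
1/850: ceiling(850/1) = 850, use 1/850
Result: 3/50 = 1/17 + 1/850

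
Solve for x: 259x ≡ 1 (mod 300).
139

gcd(259, 300) = 1, so the inverse exists.
Extended Euclidean algorithm on (300, 259):
300 = 1 × 259 + 41  ⟹  41 = (1)·300 + (-1)·259
259 = 6 × 41 + 13  ⟹  13 = (-6)·300 + (7)·259
41 = 3 × 13 + 2  ⟹  2 = (19)·300 + (-22)·259
13 = 6 × 2 + 1  ⟹  1 = (-120)·300 + (139)·259
So (139)·259 ≡ 1 (mod 300), i.e. 259^(-1) ≡ 139 (mod 300).
Check: 259 × 139 = 36001 ≡ 1 (mod 300)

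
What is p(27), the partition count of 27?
3010

p(n) counts ways to write n as a sum of positive integers (order ignored).
Euler's pentagonal recurrence: p(k) = p(k-1) + p(k-2) - p(k-5) - p(k-7) + p(k-12) + p(k-15) - ... (offsets j(3j∓1)/2, signs ++--, p(0)=1, p(<0)=0).
DP table for k = 0..26: p(0)=1, p(1)=1, p(2)=2, p(3)=3, p(4)=5, p(5)=7, p(6)=11, p(7)=15, p(8)=22, p(9)=30, p(10)=42, p(11)=56, p(12)=77, p(13)=101, p(14)=135, p(15)=176, p(16)=231, p(17)=297, p(18)=385, p(19)=490, p(20)=627, p(21)=792, p(22)=1002, p(23)=1255, p(24)=1575, p(25)=1958, p(26)=2436.
Final step: p(27) = p(26) + p(25) - p(22) - p(20) + p(15) + p(12) - p(5) - p(1)
= 2436 + 1958 - 1002 - 627 + 176 + 77 - 7 - 1
= 3010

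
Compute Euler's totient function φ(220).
80

220 = 2^2 × 5 × 11
φ(n) = n × ∏(1 - 1/p) for each prime p dividing n
φ(220) = 220 × (1 - 1/2) × (1 - 1/5) × (1 - 1/11) = 80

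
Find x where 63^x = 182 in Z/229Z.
167

Baby-step giant-step with step n = ⌈√229⌉ = 16.
Baby steps 63^j mod 229 (j:value) for j=0..15: 0:1, 1:63, 2:76, 3:208, 4:51, 5:7, 6:212, 7:74, 8:82, 9:128, 10:49, 11:110, 12:60, 13:116, 14:209, 15:114.
Giant-step multiplier: 63^(-16) ≡ 63^(228-16) = 63^212 ≡ 149 (mod 229).
Giant steps γ_i = 182·149^i mod 229: γ_0=182, γ_1=96, γ_2=106, γ_3=222, γ_4=102, γ_5=84, γ_6=150, γ_7=137, γ_8=32, γ_9=188, γ_10=74 (in table at j=7).
x = i·n + j = 10·16 + 7 = 167.
Check: 63^167 ≡ 182 (mod 229).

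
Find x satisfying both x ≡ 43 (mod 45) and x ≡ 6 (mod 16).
358

Using Chinese Remainder Theorem:
M = 45 × 16 = 720
M1 = 16, M2 = 45
y1 = 16^(-1) mod 45 = 31
y2 = 45^(-1) mod 16 = 5
x = (43×16×31 + 6×45×5) mod 720 = 358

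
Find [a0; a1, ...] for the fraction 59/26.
[2; 3, 1, 2, 2]

Euclidean algorithm steps:
59 = 2 × 26 + 7
26 = 3 × 7 + 5
7 = 1 × 5 + 2
5 = 2 × 2 + 1
2 = 2 × 1 + 0
Continued fraction: [2; 3, 1, 2, 2]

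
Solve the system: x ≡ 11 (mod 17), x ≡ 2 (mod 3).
11

Using Chinese Remainder Theorem:
M = 17 × 3 = 51
M1 = 3, M2 = 17
y1 = 3^(-1) mod 17 = 6
y2 = 17^(-1) mod 3 = 2
x = (11×3×6 + 2×17×2) mod 51 = 11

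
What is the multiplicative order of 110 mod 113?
112

113 is prime, so ord(110) divides φ(113) = 112.
Divisors of 112: 1, 2, 4, 7, 8, 14, 16, 28, 56, 112.
Repeated squaring: 110^1 ≡ 110, 110^2 ≡ 9, 110^4 ≡ 81, 110^8 ≡ 7, 110^16 ≡ 49, 110^32 ≡ 28, 110^64 ≡ 106 (mod 113).
Test 110^d mod 113 for each divisor d in increasing order:
110^1 ≡ 110
110^2 ≡ 9
110^4 ≡ 81
110^7 = 110^4·110^2·110^1 ≡ 73
110^8 ≡ 7
110^14 = 110^8·110^4·110^2 ≡ 18
110^16 ≡ 49
110^28 = 110^16·110^8·110^4 ≡ 98
110^56 = 110^32·110^16·110^8 ≡ 112
110^112 = 110^64·110^32·110^16 ≡ 1  ← first divisor giving 1
The order is 112.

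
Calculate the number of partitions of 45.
89134

p(n) counts ways to write n as a sum of positive integers (order ignored).
Euler's pentagonal recurrence: p(k) = p(k-1) + p(k-2) - p(k-5) - p(k-7) + p(k-12) + p(k-15) - ... (offsets j(3j∓1)/2, signs ++--, p(0)=1, p(<0)=0).
DP table for k = 0..44: p(0)=1, p(1)=1, p(2)=2, p(3)=3, p(4)=5, p(5)=7, p(6)=11, p(7)=15, p(8)=22, p(9)=30, p(10)=42, p(11)=56, p(12)=77, p(13)=101, p(14)=135, p(15)=176, p(16)=231, p(17)=297, p(18)=385, p(19)=490, p(20)=627, p(21)=792, p(22)=1002, p(23)=1255, p(24)=1575, p(25)=1958, p(26)=2436, p(27)=3010, p(28)=3718, p(29)=4565, p(30)=5604, p(31)=6842, p(32)=8349, p(33)=10143, p(34)=12310, p(35)=14883, p(36)=17977, p(37)=21637, p(38)=26015, p(39)=31185, p(40)=37338, p(41)=44583, p(42)=53174, p(43)=63261, p(44)=75175.
Final step: p(45) = p(44) + p(43) - p(40) - p(38) + p(33) + p(30) - p(23) - p(19) + p(10) + p(5)
= 75175 + 63261 - 37338 - 26015 + 10143 + 5604 - 1255 - 490 + 42 + 7
= 89134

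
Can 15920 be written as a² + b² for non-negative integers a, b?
Not possible

Factorization: 15920 = 2^4 × 5 × 199
By Fermat: n is sum of two squares iff every prime p ≡ 3 (mod 4) appears to even power.
Prime(s) ≡ 3 (mod 4) with odd exponent: [(199, 1)]
Therefore 15920 cannot be expressed as a² + b².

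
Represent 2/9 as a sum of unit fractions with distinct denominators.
1/5 + 1/45

Greedy algorithm:
2/9: ceiling(9/2) = 5, use 1/5
1/45: ceiling(45/1) = 45, use 1/45
Result: 2/9 = 1/5 + 1/45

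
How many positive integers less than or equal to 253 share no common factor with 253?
220

253 = 11 × 23
φ(n) = n × ∏(1 - 1/p) for each prime p dividing n
φ(253) = 253 × (1 - 1/11) × (1 - 1/23) = 220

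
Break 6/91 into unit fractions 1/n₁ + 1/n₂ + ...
1/16 + 1/292 + 1/106288

Greedy algorithm:
6/91: ceiling(91/6) = 16, use 1/16
5/1456: ceiling(1456/5) = 292, use 1/292
1/106288: ceiling(106288/1) = 106288, use 1/106288
Result: 6/91 = 1/16 + 1/292 + 1/106288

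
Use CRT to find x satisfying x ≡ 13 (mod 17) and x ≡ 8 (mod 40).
608

Using Chinese Remainder Theorem:
M = 17 × 40 = 680
M1 = 40, M2 = 17
y1 = 40^(-1) mod 17 = 3
y2 = 17^(-1) mod 40 = 33
x = (13×40×3 + 8×17×33) mod 680 = 608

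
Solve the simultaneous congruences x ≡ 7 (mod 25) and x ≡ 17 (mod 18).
107

Using Chinese Remainder Theorem:
M = 25 × 18 = 450
M1 = 18, M2 = 25
y1 = 18^(-1) mod 25 = 7
y2 = 25^(-1) mod 18 = 13
x = (7×18×7 + 17×25×13) mod 450 = 107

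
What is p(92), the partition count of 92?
72533807

p(n) counts ways to write n as a sum of positive integers (order ignored).
Euler's pentagonal recurrence: p(k) = p(k-1) + p(k-2) - p(k-5) - p(k-7) + p(k-12) + p(k-15) - ... (offsets j(3j∓1)/2, signs ++--, p(0)=1, p(<0)=0).
DP table for k = 0..91: p(0)=1, p(1)=1, p(2)=2, p(3)=3, p(4)=5, p(5)=7, p(6)=11, p(7)=15, p(8)=22, p(9)=30, p(10)=42, p(11)=56, p(12)=77, p(13)=101, p(14)=135, p(15)=176, p(16)=231, p(17)=297, p(18)=385, p(19)=490, p(20)=627, p(21)=792, p(22)=1002, p(23)=1255, p(24)=1575, p(25)=1958, p(26)=2436, p(27)=3010, p(28)=3718, p(29)=4565, p(30)=5604, p(31)=6842, p(32)=8349, p(33)=10143, p(34)=12310, p(35)=14883, p(36)=17977, p(37)=21637, p(38)=26015, p(39)=31185, p(40)=37338, p(41)=44583, p(42)=53174, p(43)=63261, p(44)=75175, p(45)=89134, p(46)=105558, p(47)=124754, p(48)=147273, p(49)=173525, p(50)=204226, p(51)=239943, p(52)=281589, p(53)=329931, p(54)=386155, p(55)=451276, p(56)=526823, p(57)=614154, p(58)=715220, p(59)=831820, p(60)=966467, p(61)=1121505, p(62)=1300156, p(63)=1505499, p(64)=1741630, p(65)=2012558, p(66)=2323520, p(67)=2679689, p(68)=3087735, p(69)=3554345, p(70)=4087968, p(71)=4697205, p(72)=5392783, p(73)=6185689, p(74)=7089500, p(75)=8118264, p(76)=9289091, p(77)=10619863, p(78)=12132164, p(79)=13848650, p(80)=15796476, p(81)=18004327, p(82)=20506255, p(83)=23338469, p(84)=26543660, p(85)=30167357, p(86)=34262962, p(87)=38887673, p(88)=44108109, p(89)=49995925, p(90)=56634173, p(91)=64112359.
Final step: p(92) = p(91) + p(90) - p(87) - p(85) + p(80) + p(77) - p(70) - p(66) + p(57) + p(52) - p(41) - p(35) + p(22) + p(15) - p(0)
= 64112359 + 56634173 - 38887673 - 30167357 + 15796476 + 10619863 - 4087968 - 2323520 + 614154 + 281589 - 44583 - 14883 + 1002 + 176 - 1
= 72533807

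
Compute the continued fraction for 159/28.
[5; 1, 2, 9]

Euclidean algorithm steps:
159 = 5 × 28 + 19
28 = 1 × 19 + 9
19 = 2 × 9 + 1
9 = 9 × 1 + 0
Continued fraction: [5; 1, 2, 9]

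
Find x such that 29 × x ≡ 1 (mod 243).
176

gcd(29, 243) = 1, so the inverse exists.
Extended Euclidean algorithm on (243, 29):
243 = 8 × 29 + 11  ⟹  11 = (1)·243 + (-8)·29
29 = 2 × 11 + 7  ⟹  7 = (-2)·243 + (17)·29
11 = 1 × 7 + 4  ⟹  4 = (3)·243 + (-25)·29
7 = 1 × 4 + 3  ⟹  3 = (-5)·243 + (42)·29
4 = 1 × 3 + 1  ⟹  1 = (8)·243 + (-67)·29
So (-67)·29 ≡ 1 (mod 243), i.e. 29^(-1) ≡ -67 ≡ 176 (mod 243).
Check: 29 × 176 = 5104 ≡ 1 (mod 243)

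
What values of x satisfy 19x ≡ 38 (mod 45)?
x ≡ 2 (mod 45)

gcd(19, 45) = 1, which divides 38, so solutions exist.
Find 19^(-1) mod 45 by the extended Euclidean algorithm:
45 = 2 × 19 + 7  ⟹  7 = (1)·45 + (-2)·19
19 = 2 × 7 + 5  ⟹  5 = (-2)·45 + (5)·19
7 = 1 × 5 + 2  ⟹  2 = (3)·45 + (-7)·19
5 = 2 × 2 + 1  ⟹  1 = (-8)·45 + (19)·19
So (19)·19 ≡ 1 (mod 45), i.e. 19^(-1) ≡ 19 (mod 45).
x ≡ 19 × 38 = 722 ≡ 2 (mod 45).
Check: 19 × 2 = 38 ≡ 38 (mod 45).
Unique solution: x ≡ 2 (mod 45)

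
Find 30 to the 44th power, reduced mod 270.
0

Repeated squaring. Binary of 44 = 101100.
30^1 ≡ 30 (mod 270); 30^2 ≡ 90 (mod 270); 30^4 ≡ 0 (mod 270); 30^8 ≡ 0 (mod 270); 30^16 ≡ 0 (mod 270); 30^32 ≡ 0 (mod 270)
30^44 = 30^4 × 30^8 × 30^32 ≡ 0 (mod 270)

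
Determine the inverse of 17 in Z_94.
83

gcd(17, 94) = 1, so the inverse exists.
Extended Euclidean algorithm on (94, 17):
94 = 5 × 17 + 9  ⟹  9 = (1)·94 + (-5)·17
17 = 1 × 9 + 8  ⟹  8 = (-1)·94 + (6)·17
9 = 1 × 8 + 1  ⟹  1 = (2)·94 + (-11)·17
So (-11)·17 ≡ 1 (mod 94), i.e. 17^(-1) ≡ -11 ≡ 83 (mod 94).
Check: 17 × 83 = 1411 ≡ 1 (mod 94)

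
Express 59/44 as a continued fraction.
[1; 2, 1, 14]

Euclidean algorithm steps:
59 = 1 × 44 + 15
44 = 2 × 15 + 14
15 = 1 × 14 + 1
14 = 14 × 1 + 0
Continued fraction: [1; 2, 1, 14]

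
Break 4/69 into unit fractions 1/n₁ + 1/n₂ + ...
1/18 + 1/414

Greedy algorithm:
4/69: ceiling(69/4) = 18, use 1/18
1/414: ceiling(414/1) = 414, use 1/414
Result: 4/69 = 1/18 + 1/414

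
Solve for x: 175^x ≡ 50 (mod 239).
82

Baby-step giant-step with step n = ⌈√239⌉ = 16.
Baby steps 175^j mod 239 (j:value) for j=0..15: 0:1, 1:175, 2:33, 3:39, 4:133, 5:92, 6:87, 7:168, 8:3, 9:47, 10:99, 11:117, 12:160, 13:37, 14:22, 15:26.
Giant-step multiplier: 175^(-16) ≡ 175^(238-16) = 175^222 ≡ 186 (mod 239).
Giant steps γ_i = 50·186^i mod 239: γ_0=50, γ_1=218, γ_2=157, γ_3=44, γ_4=58, γ_5=33 (in table at j=2).
x = i·n + j = 5·16 + 2 = 82.
Check: 175^82 ≡ 50 (mod 239).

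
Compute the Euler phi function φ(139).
138

139 = 139
φ(n) = n × ∏(1 - 1/p) for each prime p dividing n
φ(139) = 139 × (1 - 1/139) = 138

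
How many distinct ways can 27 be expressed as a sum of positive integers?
3010

p(n) counts ways to write n as a sum of positive integers (order ignored).
Euler's pentagonal recurrence: p(k) = p(k-1) + p(k-2) - p(k-5) - p(k-7) + p(k-12) + p(k-15) - ... (offsets j(3j∓1)/2, signs ++--, p(0)=1, p(<0)=0).
DP table for k = 0..26: p(0)=1, p(1)=1, p(2)=2, p(3)=3, p(4)=5, p(5)=7, p(6)=11, p(7)=15, p(8)=22, p(9)=30, p(10)=42, p(11)=56, p(12)=77, p(13)=101, p(14)=135, p(15)=176, p(16)=231, p(17)=297, p(18)=385, p(19)=490, p(20)=627, p(21)=792, p(22)=1002, p(23)=1255, p(24)=1575, p(25)=1958, p(26)=2436.
Final step: p(27) = p(26) + p(25) - p(22) - p(20) + p(15) + p(12) - p(5) - p(1)
= 2436 + 1958 - 1002 - 627 + 176 + 77 - 7 - 1
= 3010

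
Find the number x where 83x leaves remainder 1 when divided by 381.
101

gcd(83, 381) = 1, so the inverse exists.
Extended Euclidean algorithm on (381, 83):
381 = 4 × 83 + 49  ⟹  49 = (1)·381 + (-4)·83
83 = 1 × 49 + 34  ⟹  34 = (-1)·381 + (5)·83
49 = 1 × 34 + 15  ⟹  15 = (2)·381 + (-9)·83
34 = 2 × 15 + 4  ⟹  4 = (-5)·381 + (23)·83
15 = 3 × 4 + 3  ⟹  3 = (17)·381 + (-78)·83
4 = 1 × 3 + 1  ⟹  1 = (-22)·381 + (101)·83
So (101)·83 ≡ 1 (mod 381), i.e. 83^(-1) ≡ 101 (mod 381).
Check: 83 × 101 = 8383 ≡ 1 (mod 381)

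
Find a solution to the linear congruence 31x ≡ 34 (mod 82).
x ≡ 54 (mod 82)

gcd(31, 82) = 1, which divides 34, so solutions exist.
Find 31^(-1) mod 82 by the extended Euclidean algorithm:
82 = 2 × 31 + 20  ⟹  20 = (1)·82 + (-2)·31
31 = 1 × 20 + 11  ⟹  11 = (-1)·82 + (3)·31
20 = 1 × 11 + 9  ⟹  9 = (2)·82 + (-5)·31
11 = 1 × 9 + 2  ⟹  2 = (-3)·82 + (8)·31
9 = 4 × 2 + 1  ⟹  1 = (14)·82 + (-37)·31
So (-37)·31 ≡ 1 (mod 82), i.e. 31^(-1) ≡ -37 ≡ 45 (mod 82).
x ≡ 45 × 34 = 1530 ≡ 54 (mod 82).
Check: 31 × 54 = 1674 ≡ 34 (mod 82).
Unique solution: x ≡ 54 (mod 82)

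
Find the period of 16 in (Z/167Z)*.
83

167 is prime, so ord(16) divides φ(167) = 166.
Divisors of 166: 1, 2, 83, 166.
Repeated squaring: 16^1 ≡ 16, 16^2 ≡ 89, 16^4 ≡ 72, 16^8 ≡ 7, 16^16 ≡ 49, 16^32 ≡ 63, 16^64 ≡ 128, 16^128 ≡ 18 (mod 167).
Test 16^d mod 167 for each divisor d in increasing order:
16^1 ≡ 16
16^2 ≡ 89
16^83 = 16^64·16^16·16^2·16^1 ≡ 1  ← first divisor giving 1
The order is 83.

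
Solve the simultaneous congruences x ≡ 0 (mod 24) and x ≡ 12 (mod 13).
168

Using Chinese Remainder Theorem:
M = 24 × 13 = 312
M1 = 13, M2 = 24
y1 = 13^(-1) mod 24 = 13
y2 = 24^(-1) mod 13 = 6
x = (0×13×13 + 12×24×6) mod 312 = 168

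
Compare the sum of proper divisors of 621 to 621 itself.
deficient

Proper divisors of 621: sum = 1 + 3 + 9 + 23 + 27 + 69 + 207 = 339
Since 339 < 621, 621 is deficient.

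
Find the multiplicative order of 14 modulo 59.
58

59 is prime, so ord(14) divides φ(59) = 58.
Divisors of 58: 1, 2, 29, 58.
Repeated squaring: 14^1 ≡ 14, 14^2 ≡ 19, 14^4 ≡ 7, 14^8 ≡ 49, 14^16 ≡ 41, 14^32 ≡ 29 (mod 59).
Test 14^d mod 59 for each divisor d in increasing order:
14^1 ≡ 14
14^2 ≡ 19
14^29 = 14^16·14^8·14^4·14^1 ≡ 58
14^58 = 14^32·14^16·14^8·14^2 ≡ 1  ← first divisor giving 1
The order is 58.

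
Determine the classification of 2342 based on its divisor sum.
deficient

Proper divisors of 2342: sum = 1 + 2 + 1171 = 1174
Since 1174 < 2342, 2342 is deficient.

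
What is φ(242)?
110

242 = 2 × 11^2
φ(n) = n × ∏(1 - 1/p) for each prime p dividing n
φ(242) = 242 × (1 - 1/2) × (1 - 1/11) = 110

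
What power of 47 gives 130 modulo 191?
82

Baby-step giant-step with step n = ⌈√191⌉ = 14.
Baby steps 47^j mod 191 (j:value) for j=0..13: 0:1, 1:47, 2:108, 3:110, 4:13, 5:38, 6:67, 7:93, 8:169, 9:112, 10:107, 11:63, 12:96, 13:119.
Giant-step multiplier: 47^(-14) ≡ 47^(190-14) = 47^176 ≡ 46 (mod 191).
Giant steps γ_i = 130·46^i mod 191: γ_0=130, γ_1=59, γ_2=40, γ_3=121, γ_4=27, γ_5=96 (in table at j=12).
x = i·n + j = 5·14 + 12 = 82.
Check: 47^82 ≡ 130 (mod 191).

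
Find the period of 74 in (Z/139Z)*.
46

139 is prime, so ord(74) divides φ(139) = 138.
Divisors of 138: 1, 2, 3, 6, 23, 46, 69, 138.
Repeated squaring: 74^1 ≡ 74, 74^2 ≡ 55, 74^4 ≡ 106, 74^8 ≡ 116, 74^16 ≡ 112, 74^32 ≡ 34, 74^64 ≡ 44, 74^128 ≡ 129 (mod 139).
Test 74^d mod 139 for each divisor d in increasing order:
74^1 ≡ 74
74^2 ≡ 55
74^3 = 74^2·74^1 ≡ 39
74^6 = 74^4·74^2 ≡ 131
74^23 = 74^16·74^4·74^2·74^1 ≡ 138
74^46 = 74^32·74^8·74^4·74^2 ≡ 1  ← first divisor giving 1
The order is 46.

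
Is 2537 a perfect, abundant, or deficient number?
deficient

Proper divisors of 2537: sum = 1 + 43 + 59 = 103
Since 103 < 2537, 2537 is deficient.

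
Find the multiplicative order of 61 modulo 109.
54

109 is prime, so ord(61) divides φ(109) = 108.
Divisors of 108: 1, 2, 3, 4, 6, 9, 12, 18, 27, 36, 54, 108.
Repeated squaring: 61^1 ≡ 61, 61^2 ≡ 15, 61^4 ≡ 7, 61^8 ≡ 49, 61^16 ≡ 3, 61^32 ≡ 9, 61^64 ≡ 81 (mod 109).
Test 61^d mod 109 for each divisor d in increasing order:
61^1 ≡ 61
61^2 ≡ 15
61^3 = 61^2·61^1 ≡ 43
61^4 ≡ 7
61^6 = 61^4·61^2 ≡ 105
61^9 = 61^8·61^1 ≡ 46
61^12 = 61^8·61^4 ≡ 16
61^18 = 61^16·61^2 ≡ 45
61^27 = 61^16·61^8·61^2·61^1 ≡ 108
61^36 = 61^32·61^4 ≡ 63
61^54 = 61^32·61^16·61^4·61^2 ≡ 1  ← first divisor giving 1
The order is 54.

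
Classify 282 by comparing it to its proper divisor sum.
abundant

Proper divisors of 282: sum = 1 + 2 + 3 + 6 + 47 + 94 + 141 = 294
Since 294 > 282, 282 is abundant.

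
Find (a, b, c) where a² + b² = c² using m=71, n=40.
(3441, 5680, 6641)

Euclid's formula: a = m² - n², b = 2mn, c = m² + n²
m = 71, n = 40
a = 71² - 40² = 5041 - 1600 = 3441
b = 2 × 71 × 40 = 5680
c = 71² + 40² = 5041 + 1600 = 6641
Verification: 3441² + 5680² = 11840481 + 32262400 = 44102881 = 6641² ✓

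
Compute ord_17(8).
8

17 is prime, so ord(8) divides φ(17) = 16.
Divisors of 16: 1, 2, 4, 8, 16.
Repeated squaring: 8^1 ≡ 8, 8^2 ≡ 13, 8^4 ≡ 16, 8^8 ≡ 1, 8^16 ≡ 1 (mod 17).
Test 8^d mod 17 for each divisor d in increasing order:
8^1 ≡ 8
8^2 ≡ 13
8^4 ≡ 16
8^8 ≡ 1  ← first divisor giving 1
The order is 8.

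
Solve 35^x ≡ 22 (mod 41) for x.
9

Baby-step giant-step with step n = ⌈√41⌉ = 7.
Baby steps 35^j mod 41 (j:value) for j=0..6: 0:1, 1:35, 2:36, 3:30, 4:25, 5:14, 6:39.
Giant-step multiplier: 35^(-7) ≡ 35^(40-7) = 35^33 ≡ 24 (mod 41).
Giant steps γ_i = 22·24^i mod 41: γ_0=22, γ_1=36 (in table at j=2).
x = i·n + j = 1·7 + 2 = 9.
Check: 35^9 ≡ 22 (mod 41).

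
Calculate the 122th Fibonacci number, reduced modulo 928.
113

Matrix identity: Q^n = [[F_(n+1), F_n], [F_n, F_(n-1)]] with Q = [[1,1],[1,0]].
n = 122 = 1111010₂. Square-and-multiply, entries mod 928:
Q^1 = [[1,1],[1,0]]
Q^3 = (Q^1)²·Q = [[3,2],[2,1]]
Q^7 = (Q^3)²·Q = [[21,13],[13,8]]
Q^15 = (Q^7)²·Q = [[59,610],[610,377]]
Q^30 = (Q^15)² = [[669,552],[552,117]]
Q^61 = (Q^30)²·Q = [[153,585],[585,496]]
Q^122 = (Q^61)² = [[2,113],[113,817]]
F_122 mod 928 = Q^122[0][1] = 113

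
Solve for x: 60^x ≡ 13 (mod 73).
37

Baby-step giant-step with step n = ⌈√73⌉ = 9.
Baby steps 60^j mod 73 (j:value) for j=0..8: 0:1, 1:60, 2:23, 3:66, 4:18, 5:58, 6:49, 7:20, 8:32.
Giant-step multiplier: 60^(-9) ≡ 60^(72-9) = 60^63 ≡ 10 (mod 73).
Giant steps γ_i = 13·10^i mod 73: γ_0=13, γ_1=57, γ_2=59, γ_3=6, γ_4=60 (in table at j=1).
x = i·n + j = 4·9 + 1 = 37.
Check: 60^37 ≡ 13 (mod 73).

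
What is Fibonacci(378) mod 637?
377

Matrix identity: Q^n = [[F_(n+1), F_n], [F_n, F_(n-1)]] with Q = [[1,1],[1,0]].
n = 378 = 101111010₂. Square-and-multiply, entries mod 637:
Q^1 = [[1,1],[1,0]]
Q^2 = (Q^1)² = [[2,1],[1,1]]
Q^5 = (Q^2)²·Q = [[8,5],[5,3]]
Q^11 = (Q^5)²·Q = [[144,89],[89,55]]
Q^23 = (Q^11)²·Q = [[504,629],[629,512]]
Q^47 = (Q^23)²·Q = [[70,554],[554,153]]
Q^94 = (Q^47)² = [[323,601],[601,359]]
Q^189 = (Q^94)²·Q = [[174,520],[520,291]]
Q^378 = (Q^189)² = [[12,377],[377,272]]
F_378 mod 637 = Q^378[0][1] = 377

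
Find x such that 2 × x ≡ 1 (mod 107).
54

gcd(2, 107) = 1, so the inverse exists.
Extended Euclidean algorithm on (107, 2):
107 = 53 × 2 + 1  ⟹  1 = (1)·107 + (-53)·2
So (-53)·2 ≡ 1 (mod 107), i.e. 2^(-1) ≡ -53 ≡ 54 (mod 107).
Check: 2 × 54 = 108 ≡ 1 (mod 107)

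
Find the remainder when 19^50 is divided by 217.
67

Repeated squaring. Binary of 50 = 110010.
19^1 ≡ 19 (mod 217); 19^2 ≡ 144 (mod 217); 19^4 ≡ 121 (mod 217); 19^8 ≡ 102 (mod 217); 19^16 ≡ 205 (mod 217); 19^32 ≡ 144 (mod 217)
19^50 = 19^2 × 19^16 × 19^32 ≡ 67 (mod 217)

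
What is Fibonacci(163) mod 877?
285

Matrix identity: Q^n = [[F_(n+1), F_n], [F_n, F_(n-1)]] with Q = [[1,1],[1,0]].
n = 163 = 10100011₂. Square-and-multiply, entries mod 877:
Q^1 = [[1,1],[1,0]]
Q^2 = (Q^1)² = [[2,1],[1,1]]
Q^5 = (Q^2)²·Q = [[8,5],[5,3]]
Q^10 = (Q^5)² = [[89,55],[55,34]]
Q^20 = (Q^10)² = [[422,626],[626,673]]
Q^40 = (Q^20)² = [[787,533],[533,254]]
Q^81 = (Q^40)²·Q = [[737,148],[148,589]]
Q^163 = (Q^81)²·Q = [[85,285],[285,677]]
F_163 mod 877 = Q^163[0][1] = 285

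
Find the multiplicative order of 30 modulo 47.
46

47 is prime, so ord(30) divides φ(47) = 46.
Divisors of 46: 1, 2, 23, 46.
Repeated squaring: 30^1 ≡ 30, 30^2 ≡ 7, 30^4 ≡ 2, 30^8 ≡ 4, 30^16 ≡ 16, 30^32 ≡ 21 (mod 47).
Test 30^d mod 47 for each divisor d in increasing order:
30^1 ≡ 30
30^2 ≡ 7
30^23 = 30^16·30^4·30^2·30^1 ≡ 46
30^46 = 30^32·30^8·30^4·30^2 ≡ 1  ← first divisor giving 1
The order is 46.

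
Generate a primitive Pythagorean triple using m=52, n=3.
(2695, 312, 2713)

Euclid's formula: a = m² - n², b = 2mn, c = m² + n²
m = 52, n = 3
a = 52² - 3² = 2704 - 9 = 2695
b = 2 × 52 × 3 = 312
c = 52² + 3² = 2704 + 9 = 2713
Verification: 2695² + 312² = 7263025 + 97344 = 7360369 = 2713² ✓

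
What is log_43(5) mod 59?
16

Baby-step giant-step with step n = ⌈√59⌉ = 8.
Baby steps 43^j mod 59 (j:value) for j=0..7: 0:1, 1:43, 2:20, 3:34, 4:46, 5:31, 6:35, 7:30.
Giant-step multiplier: 43^(-8) ≡ 43^(58-8) = 43^50 ≡ 22 (mod 59).
Giant steps γ_i = 5·22^i mod 59: γ_0=5, γ_1=51, γ_2=1 (in table at j=0).
x = i·n + j = 2·8 + 0 = 16.
Check: 43^16 ≡ 5 (mod 59).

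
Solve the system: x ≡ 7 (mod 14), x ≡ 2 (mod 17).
189

Using Chinese Remainder Theorem:
M = 14 × 17 = 238
M1 = 17, M2 = 14
y1 = 17^(-1) mod 14 = 5
y2 = 14^(-1) mod 17 = 11
x = (7×17×5 + 2×14×11) mod 238 = 189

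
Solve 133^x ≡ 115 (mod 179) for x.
127

Baby-step giant-step with step n = ⌈√179⌉ = 14.
Baby steps 133^j mod 179 (j:value) for j=0..13: 0:1, 1:133, 2:147, 3:40, 4:129, 5:152, 6:168, 7:148, 8:173, 9:97, 10:13, 11:118, 12:121, 13:162.
Giant-step multiplier: 133^(-14) ≡ 133^(178-14) = 133^164 ≡ 19 (mod 179).
Giant steps γ_i = 115·19^i mod 179: γ_0=115, γ_1=37, γ_2=166, γ_3=111, γ_4=140, γ_5=154, γ_6=62, γ_7=104, γ_8=7, γ_9=133 (in table at j=1).
x = i·n + j = 9·14 + 1 = 127.
Check: 133^127 ≡ 115 (mod 179).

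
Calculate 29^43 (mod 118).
95

Repeated squaring. Binary of 43 = 101011.
29^1 ≡ 29 (mod 118); 29^2 ≡ 15 (mod 118); 29^4 ≡ 107 (mod 118); 29^8 ≡ 3 (mod 118); 29^16 ≡ 9 (mod 118); 29^32 ≡ 81 (mod 118)
29^43 = 29^1 × 29^2 × 29^8 × 29^32 ≡ 95 (mod 118)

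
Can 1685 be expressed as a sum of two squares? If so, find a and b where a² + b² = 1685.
2² + 41² (a=2, b=41)

Factorization: 1685 = 5 × 337
By Fermat: n is sum of two squares iff every prime p ≡ 3 (mod 4) appears to even power.
All primes ≡ 3 (mod 4) appear to even power.
Search a = 0, 1, 2, … for 1685 - a² a perfect square: first hit at a = 2: 1685 - 4 = 1681 = 41².
1685 = 2² + 41² = 4 + 1681 ✓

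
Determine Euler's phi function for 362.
180

362 = 2 × 181
φ(n) = n × ∏(1 - 1/p) for each prime p dividing n
φ(362) = 362 × (1 - 1/2) × (1 - 1/181) = 180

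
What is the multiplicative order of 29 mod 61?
12

61 is prime, so ord(29) divides φ(61) = 60.
Divisors of 60: 1, 2, 3, 4, 5, 6, 10, 12, 15, 20, 30, 60.
Repeated squaring: 29^1 ≡ 29, 29^2 ≡ 48, 29^4 ≡ 47, 29^8 ≡ 13, 29^16 ≡ 47, 29^32 ≡ 13 (mod 61).
Test 29^d mod 61 for each divisor d in increasing order:
29^1 ≡ 29
29^2 ≡ 48
29^3 = 29^2·29^1 ≡ 50
29^4 ≡ 47
29^5 = 29^4·29^1 ≡ 21
29^6 = 29^4·29^2 ≡ 60
29^10 = 29^8·29^2 ≡ 14
29^12 = 29^8·29^4 ≡ 1  ← first divisor giving 1
The order is 12.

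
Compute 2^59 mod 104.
72

Repeated squaring. Binary of 59 = 111011.
2^1 ≡ 2 (mod 104); 2^2 ≡ 4 (mod 104); 2^4 ≡ 16 (mod 104); 2^8 ≡ 48 (mod 104); 2^16 ≡ 16 (mod 104); 2^32 ≡ 48 (mod 104)
2^59 = 2^1 × 2^2 × 2^8 × 2^16 × 2^32 ≡ 72 (mod 104)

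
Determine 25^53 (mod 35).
30

Repeated squaring. Binary of 53 = 110101.
25^1 ≡ 25 (mod 35); 25^2 ≡ 30 (mod 35); 25^4 ≡ 25 (mod 35); 25^8 ≡ 30 (mod 35); 25^16 ≡ 25 (mod 35); 25^32 ≡ 30 (mod 35)
25^53 = 25^1 × 25^4 × 25^16 × 25^32 ≡ 30 (mod 35)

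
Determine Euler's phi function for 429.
240

429 = 3 × 11 × 13
φ(n) = n × ∏(1 - 1/p) for each prime p dividing n
φ(429) = 429 × (1 - 1/3) × (1 - 1/11) × (1 - 1/13) = 240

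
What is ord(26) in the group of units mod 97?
96

97 is prime, so ord(26) divides φ(97) = 96.
Divisors of 96: 1, 2, 3, 4, 6, 8, 12, 16, 24, 32, 48, 96.
Repeated squaring: 26^1 ≡ 26, 26^2 ≡ 94, 26^4 ≡ 9, 26^8 ≡ 81, 26^16 ≡ 62, 26^32 ≡ 61, 26^64 ≡ 35 (mod 97).
Test 26^d mod 97 for each divisor d in increasing order:
26^1 ≡ 26
26^2 ≡ 94
26^3 = 26^2·26^1 ≡ 19
26^4 ≡ 9
26^6 = 26^4·26^2 ≡ 70
26^8 ≡ 81
26^12 = 26^8·26^4 ≡ 50
26^16 ≡ 62
26^24 = 26^16·26^8 ≡ 75
26^32 ≡ 61
26^48 = 26^32·26^16 ≡ 96
26^96 = 26^64·26^32 ≡ 1  ← first divisor giving 1
The order is 96.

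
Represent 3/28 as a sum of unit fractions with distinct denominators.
1/10 + 1/140

Greedy algorithm:
3/28: ceiling(28/3) = 10, use 1/10
1/140: ceiling(140/1) = 140, use 1/140
Result: 3/28 = 1/10 + 1/140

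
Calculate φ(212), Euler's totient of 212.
104

212 = 2^2 × 53
φ(n) = n × ∏(1 - 1/p) for each prime p dividing n
φ(212) = 212 × (1 - 1/2) × (1 - 1/53) = 104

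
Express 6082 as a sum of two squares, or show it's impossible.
51² + 59² (a=51, b=59)

Factorization: 6082 = 2 × 3041
By Fermat: n is sum of two squares iff every prime p ≡ 3 (mod 4) appears to even power.
All primes ≡ 3 (mod 4) appear to even power.
Search a = 0, 1, 2, … for 6082 - a² a perfect square: first hit at a = 51: 6082 - 2601 = 3481 = 59².
6082 = 51² + 59² = 2601 + 3481 ✓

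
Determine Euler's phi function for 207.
132

207 = 3^2 × 23
φ(n) = n × ∏(1 - 1/p) for each prime p dividing n
φ(207) = 207 × (1 - 1/3) × (1 - 1/23) = 132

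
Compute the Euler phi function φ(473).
420

473 = 11 × 43
φ(n) = n × ∏(1 - 1/p) for each prime p dividing n
φ(473) = 473 × (1 - 1/11) × (1 - 1/43) = 420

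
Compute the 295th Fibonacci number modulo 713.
36

Matrix identity: Q^n = [[F_(n+1), F_n], [F_n, F_(n-1)]] with Q = [[1,1],[1,0]].
n = 295 = 100100111₂. Square-and-multiply, entries mod 713:
Q^1 = [[1,1],[1,0]]
Q^2 = (Q^1)² = [[2,1],[1,1]]
Q^4 = (Q^2)² = [[5,3],[3,2]]
Q^9 = (Q^4)²·Q = [[55,34],[34,21]]
Q^18 = (Q^9)² = [[616,445],[445,171]]
Q^36 = (Q^18)² = [[664,132],[132,532]]
Q^73 = (Q^36)²·Q = [[160,574],[574,299]]
Q^147 = (Q^73)²·Q = [[371,2],[2,369]]
Q^295 = (Q^147)²·Q = [[90,36],[36,54]]
F_295 mod 713 = Q^295[0][1] = 36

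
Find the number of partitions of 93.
82010177

p(n) counts ways to write n as a sum of positive integers (order ignored).
Euler's pentagonal recurrence: p(k) = p(k-1) + p(k-2) - p(k-5) - p(k-7) + p(k-12) + p(k-15) - ... (offsets j(3j∓1)/2, signs ++--, p(0)=1, p(<0)=0).
DP table for k = 0..92: p(0)=1, p(1)=1, p(2)=2, p(3)=3, p(4)=5, p(5)=7, p(6)=11, p(7)=15, p(8)=22, p(9)=30, p(10)=42, p(11)=56, p(12)=77, p(13)=101, p(14)=135, p(15)=176, p(16)=231, p(17)=297, p(18)=385, p(19)=490, p(20)=627, p(21)=792, p(22)=1002, p(23)=1255, p(24)=1575, p(25)=1958, p(26)=2436, p(27)=3010, p(28)=3718, p(29)=4565, p(30)=5604, p(31)=6842, p(32)=8349, p(33)=10143, p(34)=12310, p(35)=14883, p(36)=17977, p(37)=21637, p(38)=26015, p(39)=31185, p(40)=37338, p(41)=44583, p(42)=53174, p(43)=63261, p(44)=75175, p(45)=89134, p(46)=105558, p(47)=124754, p(48)=147273, p(49)=173525, p(50)=204226, p(51)=239943, p(52)=281589, p(53)=329931, p(54)=386155, p(55)=451276, p(56)=526823, p(57)=614154, p(58)=715220, p(59)=831820, p(60)=966467, p(61)=1121505, p(62)=1300156, p(63)=1505499, p(64)=1741630, p(65)=2012558, p(66)=2323520, p(67)=2679689, p(68)=3087735, p(69)=3554345, p(70)=4087968, p(71)=4697205, p(72)=5392783, p(73)=6185689, p(74)=7089500, p(75)=8118264, p(76)=9289091, p(77)=10619863, p(78)=12132164, p(79)=13848650, p(80)=15796476, p(81)=18004327, p(82)=20506255, p(83)=23338469, p(84)=26543660, p(85)=30167357, p(86)=34262962, p(87)=38887673, p(88)=44108109, p(89)=49995925, p(90)=56634173, p(91)=64112359, p(92)=72533807.
Final step: p(93) = p(92) + p(91) - p(88) - p(86) + p(81) + p(78) - p(71) - p(67) + p(58) + p(53) - p(42) - p(36) + p(23) + p(16) - p(1)
= 72533807 + 64112359 - 44108109 - 34262962 + 18004327 + 12132164 - 4697205 - 2679689 + 715220 + 329931 - 53174 - 17977 + 1255 + 231 - 1
= 82010177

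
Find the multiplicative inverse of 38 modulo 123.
68

gcd(38, 123) = 1, so the inverse exists.
Extended Euclidean algorithm on (123, 38):
123 = 3 × 38 + 9  ⟹  9 = (1)·123 + (-3)·38
38 = 4 × 9 + 2  ⟹  2 = (-4)·123 + (13)·38
9 = 4 × 2 + 1  ⟹  1 = (17)·123 + (-55)·38
So (-55)·38 ≡ 1 (mod 123), i.e. 38^(-1) ≡ -55 ≡ 68 (mod 123).
Check: 38 × 68 = 2584 ≡ 1 (mod 123)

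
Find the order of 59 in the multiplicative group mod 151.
5

151 is prime, so ord(59) divides φ(151) = 150.
Divisors of 150: 1, 2, 3, 5, 6, 10, 15, 25, 30, 50, 75, 150.
Repeated squaring: 59^1 ≡ 59, 59^2 ≡ 8, 59^4 ≡ 64, 59^8 ≡ 19, 59^16 ≡ 59, 59^32 ≡ 8, 59^64 ≡ 64, 59^128 ≡ 19 (mod 151).
Test 59^d mod 151 for each divisor d in increasing order:
59^1 ≡ 59
59^2 ≡ 8
59^3 = 59^2·59^1 ≡ 19
59^5 = 59^4·59^1 ≡ 1  ← first divisor giving 1
The order is 5.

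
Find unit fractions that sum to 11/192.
1/18 + 1/576

Greedy algorithm:
11/192: ceiling(192/11) = 18, use 1/18
1/576: ceiling(576/1) = 576, use 1/576
Result: 11/192 = 1/18 + 1/576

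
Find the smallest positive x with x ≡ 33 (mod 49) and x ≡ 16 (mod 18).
376

Using Chinese Remainder Theorem:
M = 49 × 18 = 882
M1 = 18, M2 = 49
y1 = 18^(-1) mod 49 = 30
y2 = 49^(-1) mod 18 = 7
x = (33×18×30 + 16×49×7) mod 882 = 376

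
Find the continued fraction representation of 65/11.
[5; 1, 10]

Euclidean algorithm steps:
65 = 5 × 11 + 10
11 = 1 × 10 + 1
10 = 10 × 1 + 0
Continued fraction: [5; 1, 10]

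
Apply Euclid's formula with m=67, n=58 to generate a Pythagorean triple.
(1125, 7772, 7853)

Euclid's formula: a = m² - n², b = 2mn, c = m² + n²
m = 67, n = 58
a = 67² - 58² = 4489 - 3364 = 1125
b = 2 × 67 × 58 = 7772
c = 67² + 58² = 4489 + 3364 = 7853
Verification: 1125² + 7772² = 1265625 + 60403984 = 61669609 = 7853² ✓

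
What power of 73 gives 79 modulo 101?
24

Baby-step giant-step with step n = ⌈√101⌉ = 11.
Baby steps 73^j mod 101 (j:value) for j=0..10: 0:1, 1:73, 2:77, 3:66, 4:71, 5:32, 6:13, 7:40, 8:92, 9:50, 10:14.
Giant-step multiplier: 73^(-11) ≡ 73^(100-11) = 73^89 ≡ 59 (mod 101).
Giant steps γ_i = 79·59^i mod 101: γ_0=79, γ_1=15, γ_2=77 (in table at j=2).
x = i·n + j = 2·11 + 2 = 24.
Check: 73^24 ≡ 79 (mod 101).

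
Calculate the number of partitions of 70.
4087968

p(n) counts ways to write n as a sum of positive integers (order ignored).
Euler's pentagonal recurrence: p(k) = p(k-1) + p(k-2) - p(k-5) - p(k-7) + p(k-12) + p(k-15) - ... (offsets j(3j∓1)/2, signs ++--, p(0)=1, p(<0)=0).
DP table for k = 0..69: p(0)=1, p(1)=1, p(2)=2, p(3)=3, p(4)=5, p(5)=7, p(6)=11, p(7)=15, p(8)=22, p(9)=30, p(10)=42, p(11)=56, p(12)=77, p(13)=101, p(14)=135, p(15)=176, p(16)=231, p(17)=297, p(18)=385, p(19)=490, p(20)=627, p(21)=792, p(22)=1002, p(23)=1255, p(24)=1575, p(25)=1958, p(26)=2436, p(27)=3010, p(28)=3718, p(29)=4565, p(30)=5604, p(31)=6842, p(32)=8349, p(33)=10143, p(34)=12310, p(35)=14883, p(36)=17977, p(37)=21637, p(38)=26015, p(39)=31185, p(40)=37338, p(41)=44583, p(42)=53174, p(43)=63261, p(44)=75175, p(45)=89134, p(46)=105558, p(47)=124754, p(48)=147273, p(49)=173525, p(50)=204226, p(51)=239943, p(52)=281589, p(53)=329931, p(54)=386155, p(55)=451276, p(56)=526823, p(57)=614154, p(58)=715220, p(59)=831820, p(60)=966467, p(61)=1121505, p(62)=1300156, p(63)=1505499, p(64)=1741630, p(65)=2012558, p(66)=2323520, p(67)=2679689, p(68)=3087735, p(69)=3554345.
Final step: p(70) = p(69) + p(68) - p(65) - p(63) + p(58) + p(55) - p(48) - p(44) + p(35) + p(30) - p(19) - p(13) + p(0)
= 3554345 + 3087735 - 2012558 - 1505499 + 715220 + 451276 - 147273 - 75175 + 14883 + 5604 - 490 - 101 + 1
= 4087968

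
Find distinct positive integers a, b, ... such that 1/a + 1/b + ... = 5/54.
1/11 + 1/594

Greedy algorithm:
5/54: ceiling(54/5) = 11, use 1/11
1/594: ceiling(594/1) = 594, use 1/594
Result: 5/54 = 1/11 + 1/594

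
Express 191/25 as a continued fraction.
[7; 1, 1, 1, 3, 2]

Euclidean algorithm steps:
191 = 7 × 25 + 16
25 = 1 × 16 + 9
16 = 1 × 9 + 7
9 = 1 × 7 + 2
7 = 3 × 2 + 1
2 = 2 × 1 + 0
Continued fraction: [7; 1, 1, 1, 3, 2]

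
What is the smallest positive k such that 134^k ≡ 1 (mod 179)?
178

179 is prime, so ord(134) divides φ(179) = 178.
Divisors of 178: 1, 2, 89, 178.
Repeated squaring: 134^1 ≡ 134, 134^2 ≡ 56, 134^4 ≡ 93, 134^8 ≡ 57, 134^16 ≡ 27, 134^32 ≡ 13, 134^64 ≡ 169, 134^128 ≡ 100 (mod 179).
Test 134^d mod 179 for each divisor d in increasing order:
134^1 ≡ 134
134^2 ≡ 56
134^89 = 134^64·134^16·134^8·134^1 ≡ 178
134^178 = 134^128·134^32·134^16·134^2 ≡ 1  ← first divisor giving 1
The order is 178.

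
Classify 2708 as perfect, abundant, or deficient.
deficient

Proper divisors of 2708: sum = 1 + 2 + 4 + 677 + 1354 = 2038
Since 2038 < 2708, 2708 is deficient.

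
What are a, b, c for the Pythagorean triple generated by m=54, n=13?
(2747, 1404, 3085)

Euclid's formula: a = m² - n², b = 2mn, c = m² + n²
m = 54, n = 13
a = 54² - 13² = 2916 - 169 = 2747
b = 2 × 54 × 13 = 1404
c = 54² + 13² = 2916 + 169 = 3085
Verification: 2747² + 1404² = 7546009 + 1971216 = 9517225 = 3085² ✓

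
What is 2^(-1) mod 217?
109

gcd(2, 217) = 1, so the inverse exists.
Extended Euclidean algorithm on (217, 2):
217 = 108 × 2 + 1  ⟹  1 = (1)·217 + (-108)·2
So (-108)·2 ≡ 1 (mod 217), i.e. 2^(-1) ≡ -108 ≡ 109 (mod 217).
Check: 2 × 109 = 218 ≡ 1 (mod 217)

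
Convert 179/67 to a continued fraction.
[2; 1, 2, 22]

Euclidean algorithm steps:
179 = 2 × 67 + 45
67 = 1 × 45 + 22
45 = 2 × 22 + 1
22 = 22 × 1 + 0
Continued fraction: [2; 1, 2, 22]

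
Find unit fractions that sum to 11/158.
1/15 + 1/339 + 1/267810

Greedy algorithm:
11/158: ceiling(158/11) = 15, use 1/15
7/2370: ceiling(2370/7) = 339, use 1/339
1/267810: ceiling(267810/1) = 267810, use 1/267810
Result: 11/158 = 1/15 + 1/339 + 1/267810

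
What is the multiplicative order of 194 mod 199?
66

199 is prime, so ord(194) divides φ(199) = 198.
Divisors of 198: 1, 2, 3, 6, 9, 11, 18, 22, 33, 66, 99, 198.
Repeated squaring: 194^1 ≡ 194, 194^2 ≡ 25, 194^4 ≡ 28, 194^8 ≡ 187, 194^16 ≡ 144, 194^32 ≡ 40, 194^64 ≡ 8, 194^128 ≡ 64 (mod 199).
Test 194^d mod 199 for each divisor d in increasing order:
194^1 ≡ 194
194^2 ≡ 25
194^3 = 194^2·194^1 ≡ 74
194^6 = 194^4·194^2 ≡ 103
194^9 = 194^8·194^1 ≡ 60
194^11 = 194^8·194^2·194^1 ≡ 107
194^18 = 194^16·194^2 ≡ 18
194^22 = 194^16·194^4·194^2 ≡ 106
194^33 = 194^32·194^1 ≡ 198
194^66 = 194^64·194^2 ≡ 1  ← first divisor giving 1
The order is 66.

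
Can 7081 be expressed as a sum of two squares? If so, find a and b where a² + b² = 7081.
5² + 84² (a=5, b=84)

Factorization: 7081 = 73 × 97
By Fermat: n is sum of two squares iff every prime p ≡ 3 (mod 4) appears to even power.
All primes ≡ 3 (mod 4) appear to even power.
Search a = 0, 1, 2, … for 7081 - a² a perfect square: first hit at a = 5: 7081 - 25 = 7056 = 84².
7081 = 5² + 84² = 25 + 7056 ✓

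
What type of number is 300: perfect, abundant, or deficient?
abundant

Proper divisors of 300: sum = 1 + 2 + 3 + 4 + 5 + 6 + 10 + 12 + ... + 60 + 75 + 100 + 150 (17 divisors) = 568
Since 568 > 300, 300 is abundant.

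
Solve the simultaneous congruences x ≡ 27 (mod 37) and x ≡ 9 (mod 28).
989

Using Chinese Remainder Theorem:
M = 37 × 28 = 1036
M1 = 28, M2 = 37
y1 = 28^(-1) mod 37 = 4
y2 = 37^(-1) mod 28 = 25
x = (27×28×4 + 9×37×25) mod 1036 = 989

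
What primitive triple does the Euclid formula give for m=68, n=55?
(1599, 7480, 7649)

Euclid's formula: a = m² - n², b = 2mn, c = m² + n²
m = 68, n = 55
a = 68² - 55² = 4624 - 3025 = 1599
b = 2 × 68 × 55 = 7480
c = 68² + 55² = 4624 + 3025 = 7649
Verification: 1599² + 7480² = 2556801 + 55950400 = 58507201 = 7649² ✓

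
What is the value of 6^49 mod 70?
6

Repeated squaring. Binary of 49 = 110001.
6^1 ≡ 6 (mod 70); 6^2 ≡ 36 (mod 70); 6^4 ≡ 36 (mod 70); 6^8 ≡ 36 (mod 70); 6^16 ≡ 36 (mod 70); 6^32 ≡ 36 (mod 70)
6^49 = 6^1 × 6^16 × 6^32 ≡ 6 (mod 70)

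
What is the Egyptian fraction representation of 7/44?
1/7 + 1/62 + 1/9548

Greedy algorithm:
7/44: ceiling(44/7) = 7, use 1/7
5/308: ceiling(308/5) = 62, use 1/62
1/9548: ceiling(9548/1) = 9548, use 1/9548
Result: 7/44 = 1/7 + 1/62 + 1/9548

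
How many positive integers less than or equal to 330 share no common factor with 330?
80

330 = 2 × 3 × 5 × 11
φ(n) = n × ∏(1 - 1/p) for each prime p dividing n
φ(330) = 330 × (1 - 1/2) × (1 - 1/3) × (1 - 1/5) × (1 - 1/11) = 80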